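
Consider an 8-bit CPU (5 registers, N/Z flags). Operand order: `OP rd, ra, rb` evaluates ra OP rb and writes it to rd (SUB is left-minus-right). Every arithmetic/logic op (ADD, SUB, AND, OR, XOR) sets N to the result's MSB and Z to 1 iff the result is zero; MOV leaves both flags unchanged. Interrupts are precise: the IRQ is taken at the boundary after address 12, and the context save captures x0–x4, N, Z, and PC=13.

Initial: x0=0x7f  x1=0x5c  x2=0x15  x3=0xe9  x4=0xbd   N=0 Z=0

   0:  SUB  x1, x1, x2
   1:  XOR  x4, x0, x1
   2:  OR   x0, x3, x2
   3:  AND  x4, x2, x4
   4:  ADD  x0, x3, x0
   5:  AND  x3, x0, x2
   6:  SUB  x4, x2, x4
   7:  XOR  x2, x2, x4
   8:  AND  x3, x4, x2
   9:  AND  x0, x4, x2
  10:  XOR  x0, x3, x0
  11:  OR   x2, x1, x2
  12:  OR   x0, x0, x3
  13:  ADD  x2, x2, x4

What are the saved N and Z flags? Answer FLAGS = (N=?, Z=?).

FLAGS = (N=0, Z=1)

after  0: x0=0x7f x1=0x47 x2=0x15 x3=0xe9 x4=0xbd  N=0 Z=0
after  1: x0=0x7f x1=0x47 x2=0x15 x3=0xe9 x4=0x38  N=0 Z=0
after  2: x0=0xfd x1=0x47 x2=0x15 x3=0xe9 x4=0x38  N=1 Z=0
after  3: x0=0xfd x1=0x47 x2=0x15 x3=0xe9 x4=0x10  N=0 Z=0
after  4: x0=0xe6 x1=0x47 x2=0x15 x3=0xe9 x4=0x10  N=1 Z=0
after  5: x0=0xe6 x1=0x47 x2=0x15 x3=0x04 x4=0x10  N=0 Z=0
after  6: x0=0xe6 x1=0x47 x2=0x15 x3=0x04 x4=0x05  N=0 Z=0
after  7: x0=0xe6 x1=0x47 x2=0x10 x3=0x04 x4=0x05  N=0 Z=0
after  8: x0=0xe6 x1=0x47 x2=0x10 x3=0x00 x4=0x05  N=0 Z=1
after  9: x0=0x00 x1=0x47 x2=0x10 x3=0x00 x4=0x05  N=0 Z=1
after 10: x0=0x00 x1=0x47 x2=0x10 x3=0x00 x4=0x05  N=0 Z=1
after 11: x0=0x00 x1=0x47 x2=0x57 x3=0x00 x4=0x05  N=0 Z=0
after 12: x0=0x00 x1=0x47 x2=0x57 x3=0x00 x4=0x05  N=0 Z=1
-- IRQ taken; context saved, return-PC = 13 --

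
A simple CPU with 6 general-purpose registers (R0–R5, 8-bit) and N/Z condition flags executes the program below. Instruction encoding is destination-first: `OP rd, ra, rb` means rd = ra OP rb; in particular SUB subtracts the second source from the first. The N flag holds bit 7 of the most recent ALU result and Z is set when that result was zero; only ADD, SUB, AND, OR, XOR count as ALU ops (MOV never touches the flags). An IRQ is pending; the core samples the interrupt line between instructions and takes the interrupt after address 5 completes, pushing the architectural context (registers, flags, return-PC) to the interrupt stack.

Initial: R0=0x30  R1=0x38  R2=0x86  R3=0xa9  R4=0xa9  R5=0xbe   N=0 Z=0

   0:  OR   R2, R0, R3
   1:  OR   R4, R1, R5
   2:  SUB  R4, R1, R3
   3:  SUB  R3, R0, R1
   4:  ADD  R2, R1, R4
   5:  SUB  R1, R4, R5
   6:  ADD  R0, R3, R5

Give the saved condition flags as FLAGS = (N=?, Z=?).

after  0: R0=0x30 R1=0x38 R2=0xb9 R3=0xa9 R4=0xa9 R5=0xbe  N=1 Z=0
after  1: R0=0x30 R1=0x38 R2=0xb9 R3=0xa9 R4=0xbe R5=0xbe  N=1 Z=0
after  2: R0=0x30 R1=0x38 R2=0xb9 R3=0xa9 R4=0x8f R5=0xbe  N=1 Z=0
after  3: R0=0x30 R1=0x38 R2=0xb9 R3=0xf8 R4=0x8f R5=0xbe  N=1 Z=0
after  4: R0=0x30 R1=0x38 R2=0xc7 R3=0xf8 R4=0x8f R5=0xbe  N=1 Z=0
after  5: R0=0x30 R1=0xd1 R2=0xc7 R3=0xf8 R4=0x8f R5=0xbe  N=1 Z=0
-- IRQ taken; context saved, return-PC = 6 --

FLAGS = (N=1, Z=0)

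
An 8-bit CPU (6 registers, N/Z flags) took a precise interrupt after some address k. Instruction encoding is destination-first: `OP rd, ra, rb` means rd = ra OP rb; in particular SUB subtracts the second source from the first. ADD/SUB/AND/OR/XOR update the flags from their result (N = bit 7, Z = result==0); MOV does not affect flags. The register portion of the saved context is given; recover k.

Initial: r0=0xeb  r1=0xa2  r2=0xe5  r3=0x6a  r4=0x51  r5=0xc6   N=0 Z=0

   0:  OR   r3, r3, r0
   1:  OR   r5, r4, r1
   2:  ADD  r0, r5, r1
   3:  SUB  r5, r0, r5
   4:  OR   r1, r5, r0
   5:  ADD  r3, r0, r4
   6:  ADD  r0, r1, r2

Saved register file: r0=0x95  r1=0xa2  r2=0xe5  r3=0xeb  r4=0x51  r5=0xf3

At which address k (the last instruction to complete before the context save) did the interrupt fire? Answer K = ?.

K = 2

after  0: r0=0xeb r1=0xa2 r2=0xe5 r3=0xeb r4=0x51 r5=0xc6  N=1 Z=0
after  1: r0=0xeb r1=0xa2 r2=0xe5 r3=0xeb r4=0x51 r5=0xf3  N=1 Z=0
after  2: r0=0x95 r1=0xa2 r2=0xe5 r3=0xeb r4=0x51 r5=0xf3  N=1 Z=0
-- IRQ taken; context saved, return-PC = 3 --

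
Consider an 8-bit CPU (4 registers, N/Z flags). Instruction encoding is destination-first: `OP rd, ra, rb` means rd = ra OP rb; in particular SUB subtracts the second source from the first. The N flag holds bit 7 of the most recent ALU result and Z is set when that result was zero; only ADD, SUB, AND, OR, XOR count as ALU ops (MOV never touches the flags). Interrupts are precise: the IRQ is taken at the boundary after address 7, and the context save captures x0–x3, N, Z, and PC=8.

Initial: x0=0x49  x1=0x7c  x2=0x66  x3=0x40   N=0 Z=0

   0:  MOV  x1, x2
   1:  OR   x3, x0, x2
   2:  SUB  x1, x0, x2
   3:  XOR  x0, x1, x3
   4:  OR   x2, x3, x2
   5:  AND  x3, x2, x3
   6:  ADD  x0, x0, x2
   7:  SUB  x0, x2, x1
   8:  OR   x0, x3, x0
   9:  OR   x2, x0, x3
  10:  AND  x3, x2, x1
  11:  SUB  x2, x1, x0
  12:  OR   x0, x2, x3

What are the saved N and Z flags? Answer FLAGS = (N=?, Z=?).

after  0: x0=0x49 x1=0x66 x2=0x66 x3=0x40  N=0 Z=0
after  1: x0=0x49 x1=0x66 x2=0x66 x3=0x6f  N=0 Z=0
after  2: x0=0x49 x1=0xe3 x2=0x66 x3=0x6f  N=1 Z=0
after  3: x0=0x8c x1=0xe3 x2=0x66 x3=0x6f  N=1 Z=0
after  4: x0=0x8c x1=0xe3 x2=0x6f x3=0x6f  N=0 Z=0
after  5: x0=0x8c x1=0xe3 x2=0x6f x3=0x6f  N=0 Z=0
after  6: x0=0xfb x1=0xe3 x2=0x6f x3=0x6f  N=1 Z=0
after  7: x0=0x8c x1=0xe3 x2=0x6f x3=0x6f  N=1 Z=0
-- IRQ taken; context saved, return-PC = 8 --

FLAGS = (N=1, Z=0)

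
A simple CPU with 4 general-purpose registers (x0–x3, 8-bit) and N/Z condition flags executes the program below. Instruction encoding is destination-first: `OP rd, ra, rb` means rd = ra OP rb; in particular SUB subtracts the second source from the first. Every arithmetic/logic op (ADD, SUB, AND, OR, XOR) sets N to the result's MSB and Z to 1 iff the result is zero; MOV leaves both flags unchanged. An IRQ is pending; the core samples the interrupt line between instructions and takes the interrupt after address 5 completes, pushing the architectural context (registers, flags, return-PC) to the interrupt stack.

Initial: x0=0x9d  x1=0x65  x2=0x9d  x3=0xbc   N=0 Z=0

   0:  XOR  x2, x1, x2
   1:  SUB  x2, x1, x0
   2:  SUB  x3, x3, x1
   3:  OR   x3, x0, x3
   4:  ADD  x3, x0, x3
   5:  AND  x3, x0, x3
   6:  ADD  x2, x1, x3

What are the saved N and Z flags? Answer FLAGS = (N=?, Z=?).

after  0: x0=0x9d x1=0x65 x2=0xf8 x3=0xbc  N=1 Z=0
after  1: x0=0x9d x1=0x65 x2=0xc8 x3=0xbc  N=1 Z=0
after  2: x0=0x9d x1=0x65 x2=0xc8 x3=0x57  N=0 Z=0
after  3: x0=0x9d x1=0x65 x2=0xc8 x3=0xdf  N=1 Z=0
after  4: x0=0x9d x1=0x65 x2=0xc8 x3=0x7c  N=0 Z=0
after  5: x0=0x9d x1=0x65 x2=0xc8 x3=0x1c  N=0 Z=0
-- IRQ taken; context saved, return-PC = 6 --

FLAGS = (N=0, Z=0)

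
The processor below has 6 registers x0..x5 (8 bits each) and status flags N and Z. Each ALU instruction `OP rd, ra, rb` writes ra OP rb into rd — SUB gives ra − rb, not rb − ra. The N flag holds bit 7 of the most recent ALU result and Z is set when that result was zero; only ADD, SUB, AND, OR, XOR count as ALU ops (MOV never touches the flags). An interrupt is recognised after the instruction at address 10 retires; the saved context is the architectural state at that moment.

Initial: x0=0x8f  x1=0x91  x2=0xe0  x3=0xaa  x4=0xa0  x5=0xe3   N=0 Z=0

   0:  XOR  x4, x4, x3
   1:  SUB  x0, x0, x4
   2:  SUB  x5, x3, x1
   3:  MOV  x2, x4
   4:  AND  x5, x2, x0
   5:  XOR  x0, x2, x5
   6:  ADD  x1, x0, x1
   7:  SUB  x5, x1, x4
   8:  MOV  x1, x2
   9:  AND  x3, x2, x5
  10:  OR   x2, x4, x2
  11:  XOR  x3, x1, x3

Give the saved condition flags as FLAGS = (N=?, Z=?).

after  0: x0=0x8f x1=0x91 x2=0xe0 x3=0xaa x4=0x0a x5=0xe3  N=0 Z=0
after  1: x0=0x85 x1=0x91 x2=0xe0 x3=0xaa x4=0x0a x5=0xe3  N=1 Z=0
after  2: x0=0x85 x1=0x91 x2=0xe0 x3=0xaa x4=0x0a x5=0x19  N=0 Z=0
after  3: x0=0x85 x1=0x91 x2=0x0a x3=0xaa x4=0x0a x5=0x19  N=0 Z=0
after  4: x0=0x85 x1=0x91 x2=0x0a x3=0xaa x4=0x0a x5=0x00  N=0 Z=1
after  5: x0=0x0a x1=0x91 x2=0x0a x3=0xaa x4=0x0a x5=0x00  N=0 Z=0
after  6: x0=0x0a x1=0x9b x2=0x0a x3=0xaa x4=0x0a x5=0x00  N=1 Z=0
after  7: x0=0x0a x1=0x9b x2=0x0a x3=0xaa x4=0x0a x5=0x91  N=1 Z=0
after  8: x0=0x0a x1=0x0a x2=0x0a x3=0xaa x4=0x0a x5=0x91  N=1 Z=0
after  9: x0=0x0a x1=0x0a x2=0x0a x3=0x00 x4=0x0a x5=0x91  N=0 Z=1
after 10: x0=0x0a x1=0x0a x2=0x0a x3=0x00 x4=0x0a x5=0x91  N=0 Z=0
-- IRQ taken; context saved, return-PC = 11 --

FLAGS = (N=0, Z=0)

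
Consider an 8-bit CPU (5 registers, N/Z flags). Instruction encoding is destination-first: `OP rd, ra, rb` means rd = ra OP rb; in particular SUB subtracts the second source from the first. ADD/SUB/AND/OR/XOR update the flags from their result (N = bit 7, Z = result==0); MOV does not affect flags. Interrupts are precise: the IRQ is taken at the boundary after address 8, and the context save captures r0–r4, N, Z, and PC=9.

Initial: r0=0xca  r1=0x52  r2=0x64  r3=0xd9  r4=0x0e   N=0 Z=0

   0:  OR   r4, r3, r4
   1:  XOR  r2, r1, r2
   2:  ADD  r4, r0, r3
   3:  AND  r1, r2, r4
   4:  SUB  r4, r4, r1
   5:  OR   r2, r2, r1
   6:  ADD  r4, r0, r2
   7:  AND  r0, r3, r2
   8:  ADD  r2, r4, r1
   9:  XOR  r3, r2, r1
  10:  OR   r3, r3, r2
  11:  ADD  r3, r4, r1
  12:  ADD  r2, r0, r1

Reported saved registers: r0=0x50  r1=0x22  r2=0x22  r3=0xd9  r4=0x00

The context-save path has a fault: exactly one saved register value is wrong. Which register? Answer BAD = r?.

after  0: r0=0xca r1=0x52 r2=0x64 r3=0xd9 r4=0xdf  N=1 Z=0
after  1: r0=0xca r1=0x52 r2=0x36 r3=0xd9 r4=0xdf  N=0 Z=0
after  2: r0=0xca r1=0x52 r2=0x36 r3=0xd9 r4=0xa3  N=1 Z=0
after  3: r0=0xca r1=0x22 r2=0x36 r3=0xd9 r4=0xa3  N=0 Z=0
after  4: r0=0xca r1=0x22 r2=0x36 r3=0xd9 r4=0x81  N=1 Z=0
after  5: r0=0xca r1=0x22 r2=0x36 r3=0xd9 r4=0x81  N=0 Z=0
after  6: r0=0xca r1=0x22 r2=0x36 r3=0xd9 r4=0x00  N=0 Z=1
after  7: r0=0x10 r1=0x22 r2=0x36 r3=0xd9 r4=0x00  N=0 Z=0
after  8: r0=0x10 r1=0x22 r2=0x22 r3=0xd9 r4=0x00  N=0 Z=0
-- IRQ taken; context saved, return-PC = 9 --
mismatch: r0: reported 0x50 vs actual 0x10

BAD = r0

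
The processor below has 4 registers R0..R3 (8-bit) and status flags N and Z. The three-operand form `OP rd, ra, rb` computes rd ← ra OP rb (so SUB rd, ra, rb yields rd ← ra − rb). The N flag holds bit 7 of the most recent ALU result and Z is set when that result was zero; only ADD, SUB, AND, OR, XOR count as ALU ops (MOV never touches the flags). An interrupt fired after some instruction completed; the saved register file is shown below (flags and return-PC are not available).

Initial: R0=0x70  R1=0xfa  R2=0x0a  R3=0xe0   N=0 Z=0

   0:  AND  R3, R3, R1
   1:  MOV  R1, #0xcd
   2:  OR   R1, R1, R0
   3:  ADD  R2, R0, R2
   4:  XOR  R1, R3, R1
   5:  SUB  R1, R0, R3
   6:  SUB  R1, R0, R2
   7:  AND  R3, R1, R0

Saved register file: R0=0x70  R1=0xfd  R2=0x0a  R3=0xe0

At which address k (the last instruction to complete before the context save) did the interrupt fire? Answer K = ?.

K = 2

after  0: R0=0x70 R1=0xfa R2=0x0a R3=0xe0  N=1 Z=0
after  1: R0=0x70 R1=0xcd R2=0x0a R3=0xe0  N=1 Z=0
after  2: R0=0x70 R1=0xfd R2=0x0a R3=0xe0  N=1 Z=0
-- IRQ taken; context saved, return-PC = 3 --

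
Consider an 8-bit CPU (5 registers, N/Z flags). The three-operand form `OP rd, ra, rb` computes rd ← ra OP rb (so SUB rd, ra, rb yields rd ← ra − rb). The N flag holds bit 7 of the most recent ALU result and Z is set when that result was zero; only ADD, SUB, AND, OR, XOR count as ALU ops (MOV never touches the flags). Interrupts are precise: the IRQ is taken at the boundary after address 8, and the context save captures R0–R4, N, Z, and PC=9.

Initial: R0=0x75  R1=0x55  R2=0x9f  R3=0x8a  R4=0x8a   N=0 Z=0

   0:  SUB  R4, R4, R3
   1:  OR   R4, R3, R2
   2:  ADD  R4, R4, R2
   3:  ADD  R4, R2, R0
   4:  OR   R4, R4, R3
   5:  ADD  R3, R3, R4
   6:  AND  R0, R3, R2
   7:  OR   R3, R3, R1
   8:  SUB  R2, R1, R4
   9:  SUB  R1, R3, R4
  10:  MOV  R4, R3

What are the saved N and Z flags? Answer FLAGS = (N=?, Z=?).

after  0: R0=0x75 R1=0x55 R2=0x9f R3=0x8a R4=0x00  N=0 Z=1
after  1: R0=0x75 R1=0x55 R2=0x9f R3=0x8a R4=0x9f  N=1 Z=0
after  2: R0=0x75 R1=0x55 R2=0x9f R3=0x8a R4=0x3e  N=0 Z=0
after  3: R0=0x75 R1=0x55 R2=0x9f R3=0x8a R4=0x14  N=0 Z=0
after  4: R0=0x75 R1=0x55 R2=0x9f R3=0x8a R4=0x9e  N=1 Z=0
after  5: R0=0x75 R1=0x55 R2=0x9f R3=0x28 R4=0x9e  N=0 Z=0
after  6: R0=0x08 R1=0x55 R2=0x9f R3=0x28 R4=0x9e  N=0 Z=0
after  7: R0=0x08 R1=0x55 R2=0x9f R3=0x7d R4=0x9e  N=0 Z=0
after  8: R0=0x08 R1=0x55 R2=0xb7 R3=0x7d R4=0x9e  N=1 Z=0
-- IRQ taken; context saved, return-PC = 9 --

FLAGS = (N=1, Z=0)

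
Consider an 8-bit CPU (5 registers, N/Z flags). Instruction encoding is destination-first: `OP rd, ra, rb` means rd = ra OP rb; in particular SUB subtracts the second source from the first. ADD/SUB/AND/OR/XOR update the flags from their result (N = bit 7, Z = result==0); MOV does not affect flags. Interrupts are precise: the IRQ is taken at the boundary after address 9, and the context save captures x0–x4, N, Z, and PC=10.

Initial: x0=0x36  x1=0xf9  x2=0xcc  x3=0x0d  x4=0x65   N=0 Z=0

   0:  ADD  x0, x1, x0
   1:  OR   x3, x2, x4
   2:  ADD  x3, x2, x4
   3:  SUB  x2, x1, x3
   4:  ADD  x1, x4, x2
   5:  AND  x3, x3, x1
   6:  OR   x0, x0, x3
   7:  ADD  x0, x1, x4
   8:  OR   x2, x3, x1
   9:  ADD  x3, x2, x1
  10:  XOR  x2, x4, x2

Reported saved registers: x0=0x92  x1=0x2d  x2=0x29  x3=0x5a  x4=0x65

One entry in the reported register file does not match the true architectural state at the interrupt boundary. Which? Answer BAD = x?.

after  0: x0=0x2f x1=0xf9 x2=0xcc x3=0x0d x4=0x65  N=0 Z=0
after  1: x0=0x2f x1=0xf9 x2=0xcc x3=0xed x4=0x65  N=1 Z=0
after  2: x0=0x2f x1=0xf9 x2=0xcc x3=0x31 x4=0x65  N=0 Z=0
after  3: x0=0x2f x1=0xf9 x2=0xc8 x3=0x31 x4=0x65  N=1 Z=0
after  4: x0=0x2f x1=0x2d x2=0xc8 x3=0x31 x4=0x65  N=0 Z=0
after  5: x0=0x2f x1=0x2d x2=0xc8 x3=0x21 x4=0x65  N=0 Z=0
after  6: x0=0x2f x1=0x2d x2=0xc8 x3=0x21 x4=0x65  N=0 Z=0
after  7: x0=0x92 x1=0x2d x2=0xc8 x3=0x21 x4=0x65  N=1 Z=0
after  8: x0=0x92 x1=0x2d x2=0x2d x3=0x21 x4=0x65  N=0 Z=0
after  9: x0=0x92 x1=0x2d x2=0x2d x3=0x5a x4=0x65  N=0 Z=0
-- IRQ taken; context saved, return-PC = 10 --
mismatch: x2: reported 0x29 vs actual 0x2d

BAD = x2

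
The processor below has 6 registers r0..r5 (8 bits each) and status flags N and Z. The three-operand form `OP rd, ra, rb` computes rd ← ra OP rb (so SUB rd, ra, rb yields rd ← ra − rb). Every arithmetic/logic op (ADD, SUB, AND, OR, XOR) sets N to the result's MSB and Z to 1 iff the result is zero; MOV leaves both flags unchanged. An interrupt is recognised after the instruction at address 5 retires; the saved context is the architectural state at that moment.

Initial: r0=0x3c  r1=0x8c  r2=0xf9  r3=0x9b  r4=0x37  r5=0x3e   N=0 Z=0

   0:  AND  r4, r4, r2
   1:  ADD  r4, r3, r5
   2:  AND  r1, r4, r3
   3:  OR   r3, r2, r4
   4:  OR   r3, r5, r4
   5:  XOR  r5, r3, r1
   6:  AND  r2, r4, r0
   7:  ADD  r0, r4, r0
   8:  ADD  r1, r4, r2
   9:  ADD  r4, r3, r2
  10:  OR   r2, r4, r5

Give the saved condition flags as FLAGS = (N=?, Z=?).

after  0: r0=0x3c r1=0x8c r2=0xf9 r3=0x9b r4=0x31 r5=0x3e  N=0 Z=0
after  1: r0=0x3c r1=0x8c r2=0xf9 r3=0x9b r4=0xd9 r5=0x3e  N=1 Z=0
after  2: r0=0x3c r1=0x99 r2=0xf9 r3=0x9b r4=0xd9 r5=0x3e  N=1 Z=0
after  3: r0=0x3c r1=0x99 r2=0xf9 r3=0xf9 r4=0xd9 r5=0x3e  N=1 Z=0
after  4: r0=0x3c r1=0x99 r2=0xf9 r3=0xff r4=0xd9 r5=0x3e  N=1 Z=0
after  5: r0=0x3c r1=0x99 r2=0xf9 r3=0xff r4=0xd9 r5=0x66  N=0 Z=0
-- IRQ taken; context saved, return-PC = 6 --

FLAGS = (N=0, Z=0)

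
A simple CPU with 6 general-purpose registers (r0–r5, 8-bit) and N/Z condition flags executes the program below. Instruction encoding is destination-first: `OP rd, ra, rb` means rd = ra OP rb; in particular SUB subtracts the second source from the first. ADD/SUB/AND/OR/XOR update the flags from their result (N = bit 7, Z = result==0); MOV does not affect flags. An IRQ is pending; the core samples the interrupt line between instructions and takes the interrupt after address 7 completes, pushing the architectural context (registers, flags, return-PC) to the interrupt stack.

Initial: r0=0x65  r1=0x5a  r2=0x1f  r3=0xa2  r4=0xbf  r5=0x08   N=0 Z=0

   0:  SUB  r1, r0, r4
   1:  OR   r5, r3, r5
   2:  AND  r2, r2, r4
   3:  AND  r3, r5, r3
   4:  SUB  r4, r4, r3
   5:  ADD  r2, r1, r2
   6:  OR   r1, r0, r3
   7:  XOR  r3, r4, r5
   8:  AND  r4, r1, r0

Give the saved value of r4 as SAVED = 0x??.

SAVED = 0x1d

after  0: r0=0x65 r1=0xa6 r2=0x1f r3=0xa2 r4=0xbf r5=0x08  N=1 Z=0
after  1: r0=0x65 r1=0xa6 r2=0x1f r3=0xa2 r4=0xbf r5=0xaa  N=1 Z=0
after  2: r0=0x65 r1=0xa6 r2=0x1f r3=0xa2 r4=0xbf r5=0xaa  N=0 Z=0
after  3: r0=0x65 r1=0xa6 r2=0x1f r3=0xa2 r4=0xbf r5=0xaa  N=1 Z=0
after  4: r0=0x65 r1=0xa6 r2=0x1f r3=0xa2 r4=0x1d r5=0xaa  N=0 Z=0
after  5: r0=0x65 r1=0xa6 r2=0xc5 r3=0xa2 r4=0x1d r5=0xaa  N=1 Z=0
after  6: r0=0x65 r1=0xe7 r2=0xc5 r3=0xa2 r4=0x1d r5=0xaa  N=1 Z=0
after  7: r0=0x65 r1=0xe7 r2=0xc5 r3=0xb7 r4=0x1d r5=0xaa  N=1 Z=0
-- IRQ taken; context saved, return-PC = 8 --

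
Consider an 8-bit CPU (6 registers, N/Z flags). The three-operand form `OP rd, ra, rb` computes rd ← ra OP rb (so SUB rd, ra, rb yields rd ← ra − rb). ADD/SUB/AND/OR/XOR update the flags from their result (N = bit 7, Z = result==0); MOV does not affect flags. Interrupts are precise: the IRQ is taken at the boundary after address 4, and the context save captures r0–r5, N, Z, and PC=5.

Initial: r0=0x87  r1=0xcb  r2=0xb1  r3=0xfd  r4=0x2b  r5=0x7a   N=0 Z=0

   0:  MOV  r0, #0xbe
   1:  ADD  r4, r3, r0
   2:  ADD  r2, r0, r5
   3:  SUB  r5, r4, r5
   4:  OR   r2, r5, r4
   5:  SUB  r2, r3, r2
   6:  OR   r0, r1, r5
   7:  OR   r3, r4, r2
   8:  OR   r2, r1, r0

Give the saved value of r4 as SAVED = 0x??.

after  0: r0=0xbe r1=0xcb r2=0xb1 r3=0xfd r4=0x2b r5=0x7a  N=0 Z=0
after  1: r0=0xbe r1=0xcb r2=0xb1 r3=0xfd r4=0xbb r5=0x7a  N=1 Z=0
after  2: r0=0xbe r1=0xcb r2=0x38 r3=0xfd r4=0xbb r5=0x7a  N=0 Z=0
after  3: r0=0xbe r1=0xcb r2=0x38 r3=0xfd r4=0xbb r5=0x41  N=0 Z=0
after  4: r0=0xbe r1=0xcb r2=0xfb r3=0xfd r4=0xbb r5=0x41  N=1 Z=0
-- IRQ taken; context saved, return-PC = 5 --

SAVED = 0xbb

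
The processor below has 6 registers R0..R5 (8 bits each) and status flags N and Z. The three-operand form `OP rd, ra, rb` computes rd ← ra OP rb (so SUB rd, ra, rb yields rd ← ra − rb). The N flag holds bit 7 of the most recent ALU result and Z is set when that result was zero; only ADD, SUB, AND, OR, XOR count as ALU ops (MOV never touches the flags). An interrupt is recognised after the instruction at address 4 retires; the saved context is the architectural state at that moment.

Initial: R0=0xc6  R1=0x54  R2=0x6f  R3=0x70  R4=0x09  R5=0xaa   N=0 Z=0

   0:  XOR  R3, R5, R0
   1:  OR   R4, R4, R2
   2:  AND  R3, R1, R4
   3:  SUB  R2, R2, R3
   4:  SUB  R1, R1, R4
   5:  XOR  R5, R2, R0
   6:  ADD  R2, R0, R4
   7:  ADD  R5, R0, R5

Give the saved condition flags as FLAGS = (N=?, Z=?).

after  0: R0=0xc6 R1=0x54 R2=0x6f R3=0x6c R4=0x09 R5=0xaa  N=0 Z=0
after  1: R0=0xc6 R1=0x54 R2=0x6f R3=0x6c R4=0x6f R5=0xaa  N=0 Z=0
after  2: R0=0xc6 R1=0x54 R2=0x6f R3=0x44 R4=0x6f R5=0xaa  N=0 Z=0
after  3: R0=0xc6 R1=0x54 R2=0x2b R3=0x44 R4=0x6f R5=0xaa  N=0 Z=0
after  4: R0=0xc6 R1=0xe5 R2=0x2b R3=0x44 R4=0x6f R5=0xaa  N=1 Z=0
-- IRQ taken; context saved, return-PC = 5 --

FLAGS = (N=1, Z=0)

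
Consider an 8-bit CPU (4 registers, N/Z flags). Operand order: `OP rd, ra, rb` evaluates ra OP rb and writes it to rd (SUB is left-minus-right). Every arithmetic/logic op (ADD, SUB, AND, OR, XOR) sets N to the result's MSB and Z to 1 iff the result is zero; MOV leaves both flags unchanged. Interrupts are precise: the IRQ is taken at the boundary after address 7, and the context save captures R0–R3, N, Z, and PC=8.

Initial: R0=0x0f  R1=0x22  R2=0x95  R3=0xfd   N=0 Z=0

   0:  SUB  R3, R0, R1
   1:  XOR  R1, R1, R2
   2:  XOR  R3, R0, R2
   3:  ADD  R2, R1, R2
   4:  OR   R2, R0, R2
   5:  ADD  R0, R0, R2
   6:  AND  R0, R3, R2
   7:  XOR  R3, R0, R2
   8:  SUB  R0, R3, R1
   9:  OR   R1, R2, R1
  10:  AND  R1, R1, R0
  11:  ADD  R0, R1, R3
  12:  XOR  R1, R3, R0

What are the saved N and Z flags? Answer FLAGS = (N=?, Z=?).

FLAGS = (N=0, Z=0)

after  0: R0=0x0f R1=0x22 R2=0x95 R3=0xed  N=1 Z=0
after  1: R0=0x0f R1=0xb7 R2=0x95 R3=0xed  N=1 Z=0
after  2: R0=0x0f R1=0xb7 R2=0x95 R3=0x9a  N=1 Z=0
after  3: R0=0x0f R1=0xb7 R2=0x4c R3=0x9a  N=0 Z=0
after  4: R0=0x0f R1=0xb7 R2=0x4f R3=0x9a  N=0 Z=0
after  5: R0=0x5e R1=0xb7 R2=0x4f R3=0x9a  N=0 Z=0
after  6: R0=0x0a R1=0xb7 R2=0x4f R3=0x9a  N=0 Z=0
after  7: R0=0x0a R1=0xb7 R2=0x4f R3=0x45  N=0 Z=0
-- IRQ taken; context saved, return-PC = 8 --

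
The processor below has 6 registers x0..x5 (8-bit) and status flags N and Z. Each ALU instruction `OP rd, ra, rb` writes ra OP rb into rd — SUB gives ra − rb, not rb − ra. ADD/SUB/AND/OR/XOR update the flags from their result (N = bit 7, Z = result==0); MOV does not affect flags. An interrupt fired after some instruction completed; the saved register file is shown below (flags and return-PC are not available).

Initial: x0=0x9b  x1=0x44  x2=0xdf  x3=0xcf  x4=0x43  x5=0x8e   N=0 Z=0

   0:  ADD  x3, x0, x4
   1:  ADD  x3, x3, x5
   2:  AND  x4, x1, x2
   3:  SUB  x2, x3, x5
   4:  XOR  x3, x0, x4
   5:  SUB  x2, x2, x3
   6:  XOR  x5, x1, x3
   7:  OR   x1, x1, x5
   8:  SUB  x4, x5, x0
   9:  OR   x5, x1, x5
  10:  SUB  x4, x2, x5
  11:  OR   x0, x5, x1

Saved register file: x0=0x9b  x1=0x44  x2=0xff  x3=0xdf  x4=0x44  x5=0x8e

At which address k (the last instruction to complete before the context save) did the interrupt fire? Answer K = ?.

K = 5

after  0: x0=0x9b x1=0x44 x2=0xdf x3=0xde x4=0x43 x5=0x8e  N=1 Z=0
after  1: x0=0x9b x1=0x44 x2=0xdf x3=0x6c x4=0x43 x5=0x8e  N=0 Z=0
after  2: x0=0x9b x1=0x44 x2=0xdf x3=0x6c x4=0x44 x5=0x8e  N=0 Z=0
after  3: x0=0x9b x1=0x44 x2=0xde x3=0x6c x4=0x44 x5=0x8e  N=1 Z=0
after  4: x0=0x9b x1=0x44 x2=0xde x3=0xdf x4=0x44 x5=0x8e  N=1 Z=0
after  5: x0=0x9b x1=0x44 x2=0xff x3=0xdf x4=0x44 x5=0x8e  N=1 Z=0
-- IRQ taken; context saved, return-PC = 6 --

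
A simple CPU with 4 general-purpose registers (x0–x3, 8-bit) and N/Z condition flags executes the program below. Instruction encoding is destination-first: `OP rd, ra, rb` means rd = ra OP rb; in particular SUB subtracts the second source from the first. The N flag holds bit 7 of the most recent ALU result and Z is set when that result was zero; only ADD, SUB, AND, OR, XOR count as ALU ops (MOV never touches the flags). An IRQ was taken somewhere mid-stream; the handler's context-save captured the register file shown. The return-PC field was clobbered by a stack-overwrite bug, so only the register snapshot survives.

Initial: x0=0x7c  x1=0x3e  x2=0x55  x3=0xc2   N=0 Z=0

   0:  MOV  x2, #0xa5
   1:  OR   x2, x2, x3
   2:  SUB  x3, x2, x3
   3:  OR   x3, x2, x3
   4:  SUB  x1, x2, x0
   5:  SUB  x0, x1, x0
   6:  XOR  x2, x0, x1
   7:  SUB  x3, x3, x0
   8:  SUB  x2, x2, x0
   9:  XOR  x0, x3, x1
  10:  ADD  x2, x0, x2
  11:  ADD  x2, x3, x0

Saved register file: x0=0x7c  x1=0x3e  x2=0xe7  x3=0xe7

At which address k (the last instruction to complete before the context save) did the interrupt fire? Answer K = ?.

after  0: x0=0x7c x1=0x3e x2=0xa5 x3=0xc2  N=0 Z=0
after  1: x0=0x7c x1=0x3e x2=0xe7 x3=0xc2  N=1 Z=0
after  2: x0=0x7c x1=0x3e x2=0xe7 x3=0x25  N=0 Z=0
after  3: x0=0x7c x1=0x3e x2=0xe7 x3=0xe7  N=1 Z=0
-- IRQ taken; context saved, return-PC = 4 --

K = 3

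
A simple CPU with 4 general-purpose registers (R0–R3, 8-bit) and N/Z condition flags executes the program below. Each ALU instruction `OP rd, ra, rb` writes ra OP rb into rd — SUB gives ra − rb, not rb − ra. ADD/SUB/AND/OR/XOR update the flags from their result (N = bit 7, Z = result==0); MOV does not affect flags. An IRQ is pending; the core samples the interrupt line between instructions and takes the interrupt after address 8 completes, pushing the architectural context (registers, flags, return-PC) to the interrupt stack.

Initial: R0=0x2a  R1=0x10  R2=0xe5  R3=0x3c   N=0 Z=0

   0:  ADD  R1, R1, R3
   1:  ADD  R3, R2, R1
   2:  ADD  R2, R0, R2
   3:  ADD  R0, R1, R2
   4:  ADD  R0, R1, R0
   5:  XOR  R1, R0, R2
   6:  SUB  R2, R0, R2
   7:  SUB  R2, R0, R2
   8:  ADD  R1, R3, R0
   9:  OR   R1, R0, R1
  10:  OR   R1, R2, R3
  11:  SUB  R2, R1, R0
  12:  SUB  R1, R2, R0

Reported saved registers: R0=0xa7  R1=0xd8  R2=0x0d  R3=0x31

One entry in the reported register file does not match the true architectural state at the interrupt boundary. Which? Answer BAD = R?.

BAD = R2

after  0: R0=0x2a R1=0x4c R2=0xe5 R3=0x3c  N=0 Z=0
after  1: R0=0x2a R1=0x4c R2=0xe5 R3=0x31  N=0 Z=0
after  2: R0=0x2a R1=0x4c R2=0x0f R3=0x31  N=0 Z=0
after  3: R0=0x5b R1=0x4c R2=0x0f R3=0x31  N=0 Z=0
after  4: R0=0xa7 R1=0x4c R2=0x0f R3=0x31  N=1 Z=0
after  5: R0=0xa7 R1=0xa8 R2=0x0f R3=0x31  N=1 Z=0
after  6: R0=0xa7 R1=0xa8 R2=0x98 R3=0x31  N=1 Z=0
after  7: R0=0xa7 R1=0xa8 R2=0x0f R3=0x31  N=0 Z=0
after  8: R0=0xa7 R1=0xd8 R2=0x0f R3=0x31  N=1 Z=0
-- IRQ taken; context saved, return-PC = 9 --
mismatch: R2: reported 0x0d vs actual 0x0f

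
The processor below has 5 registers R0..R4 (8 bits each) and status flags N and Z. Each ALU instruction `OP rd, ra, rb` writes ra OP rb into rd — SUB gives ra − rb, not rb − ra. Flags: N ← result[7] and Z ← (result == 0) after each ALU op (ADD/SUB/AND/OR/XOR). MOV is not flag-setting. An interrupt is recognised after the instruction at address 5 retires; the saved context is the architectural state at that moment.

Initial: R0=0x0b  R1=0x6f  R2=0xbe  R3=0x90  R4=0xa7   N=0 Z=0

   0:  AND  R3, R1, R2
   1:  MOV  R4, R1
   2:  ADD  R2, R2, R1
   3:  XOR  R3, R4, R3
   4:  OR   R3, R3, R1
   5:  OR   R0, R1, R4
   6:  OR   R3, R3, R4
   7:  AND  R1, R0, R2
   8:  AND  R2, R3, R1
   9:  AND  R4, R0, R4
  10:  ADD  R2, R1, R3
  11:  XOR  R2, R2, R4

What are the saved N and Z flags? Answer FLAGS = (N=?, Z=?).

FLAGS = (N=0, Z=0)

after  0: R0=0x0b R1=0x6f R2=0xbe R3=0x2e R4=0xa7  N=0 Z=0
after  1: R0=0x0b R1=0x6f R2=0xbe R3=0x2e R4=0x6f  N=0 Z=0
after  2: R0=0x0b R1=0x6f R2=0x2d R3=0x2e R4=0x6f  N=0 Z=0
after  3: R0=0x0b R1=0x6f R2=0x2d R3=0x41 R4=0x6f  N=0 Z=0
after  4: R0=0x0b R1=0x6f R2=0x2d R3=0x6f R4=0x6f  N=0 Z=0
after  5: R0=0x6f R1=0x6f R2=0x2d R3=0x6f R4=0x6f  N=0 Z=0
-- IRQ taken; context saved, return-PC = 6 --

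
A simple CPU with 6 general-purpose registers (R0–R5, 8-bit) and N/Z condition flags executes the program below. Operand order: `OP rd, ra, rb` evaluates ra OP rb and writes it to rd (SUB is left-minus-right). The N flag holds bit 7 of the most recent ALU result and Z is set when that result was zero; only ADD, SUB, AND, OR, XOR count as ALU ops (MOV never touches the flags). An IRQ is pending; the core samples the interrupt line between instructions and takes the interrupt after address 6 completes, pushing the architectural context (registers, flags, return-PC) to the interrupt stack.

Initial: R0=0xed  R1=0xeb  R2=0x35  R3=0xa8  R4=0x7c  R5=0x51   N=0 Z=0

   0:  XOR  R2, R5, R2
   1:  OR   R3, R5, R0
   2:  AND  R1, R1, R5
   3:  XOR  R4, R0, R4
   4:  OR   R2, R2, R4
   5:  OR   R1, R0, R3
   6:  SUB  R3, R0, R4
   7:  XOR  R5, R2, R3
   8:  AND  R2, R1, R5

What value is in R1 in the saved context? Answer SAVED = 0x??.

after  0: R0=0xed R1=0xeb R2=0x64 R3=0xa8 R4=0x7c R5=0x51  N=0 Z=0
after  1: R0=0xed R1=0xeb R2=0x64 R3=0xfd R4=0x7c R5=0x51  N=1 Z=0
after  2: R0=0xed R1=0x41 R2=0x64 R3=0xfd R4=0x7c R5=0x51  N=0 Z=0
after  3: R0=0xed R1=0x41 R2=0x64 R3=0xfd R4=0x91 R5=0x51  N=1 Z=0
after  4: R0=0xed R1=0x41 R2=0xf5 R3=0xfd R4=0x91 R5=0x51  N=1 Z=0
after  5: R0=0xed R1=0xfd R2=0xf5 R3=0xfd R4=0x91 R5=0x51  N=1 Z=0
after  6: R0=0xed R1=0xfd R2=0xf5 R3=0x5c R4=0x91 R5=0x51  N=0 Z=0
-- IRQ taken; context saved, return-PC = 7 --

SAVED = 0xfd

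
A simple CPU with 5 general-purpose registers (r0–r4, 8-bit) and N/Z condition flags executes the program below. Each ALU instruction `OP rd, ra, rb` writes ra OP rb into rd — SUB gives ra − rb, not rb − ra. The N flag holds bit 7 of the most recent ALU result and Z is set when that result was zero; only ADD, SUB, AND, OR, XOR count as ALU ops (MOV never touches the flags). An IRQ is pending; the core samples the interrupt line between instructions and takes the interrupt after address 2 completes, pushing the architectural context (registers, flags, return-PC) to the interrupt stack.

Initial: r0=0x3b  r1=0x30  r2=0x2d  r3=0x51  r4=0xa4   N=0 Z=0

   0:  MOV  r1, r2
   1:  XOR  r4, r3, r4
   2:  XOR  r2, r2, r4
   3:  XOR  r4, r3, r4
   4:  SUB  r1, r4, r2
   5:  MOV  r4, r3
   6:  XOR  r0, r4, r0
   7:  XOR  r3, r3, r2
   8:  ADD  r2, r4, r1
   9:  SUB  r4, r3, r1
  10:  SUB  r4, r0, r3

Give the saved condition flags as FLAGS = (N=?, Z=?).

after  0: r0=0x3b r1=0x2d r2=0x2d r3=0x51 r4=0xa4  N=0 Z=0
after  1: r0=0x3b r1=0x2d r2=0x2d r3=0x51 r4=0xf5  N=1 Z=0
after  2: r0=0x3b r1=0x2d r2=0xd8 r3=0x51 r4=0xf5  N=1 Z=0
-- IRQ taken; context saved, return-PC = 3 --

FLAGS = (N=1, Z=0)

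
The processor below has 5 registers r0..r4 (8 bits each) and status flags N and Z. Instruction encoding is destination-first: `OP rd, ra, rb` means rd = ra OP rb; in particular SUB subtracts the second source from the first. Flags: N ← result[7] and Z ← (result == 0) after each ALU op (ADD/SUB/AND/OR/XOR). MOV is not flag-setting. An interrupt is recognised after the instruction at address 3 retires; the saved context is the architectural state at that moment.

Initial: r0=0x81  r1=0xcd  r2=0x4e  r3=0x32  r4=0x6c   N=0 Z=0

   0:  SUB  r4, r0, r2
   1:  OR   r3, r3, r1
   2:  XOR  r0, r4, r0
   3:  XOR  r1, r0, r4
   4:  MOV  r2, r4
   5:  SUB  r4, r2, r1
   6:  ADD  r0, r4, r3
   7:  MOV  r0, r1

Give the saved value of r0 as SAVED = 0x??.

after  0: r0=0x81 r1=0xcd r2=0x4e r3=0x32 r4=0x33  N=0 Z=0
after  1: r0=0x81 r1=0xcd r2=0x4e r3=0xff r4=0x33  N=1 Z=0
after  2: r0=0xb2 r1=0xcd r2=0x4e r3=0xff r4=0x33  N=1 Z=0
after  3: r0=0xb2 r1=0x81 r2=0x4e r3=0xff r4=0x33  N=1 Z=0
-- IRQ taken; context saved, return-PC = 4 --

SAVED = 0xb2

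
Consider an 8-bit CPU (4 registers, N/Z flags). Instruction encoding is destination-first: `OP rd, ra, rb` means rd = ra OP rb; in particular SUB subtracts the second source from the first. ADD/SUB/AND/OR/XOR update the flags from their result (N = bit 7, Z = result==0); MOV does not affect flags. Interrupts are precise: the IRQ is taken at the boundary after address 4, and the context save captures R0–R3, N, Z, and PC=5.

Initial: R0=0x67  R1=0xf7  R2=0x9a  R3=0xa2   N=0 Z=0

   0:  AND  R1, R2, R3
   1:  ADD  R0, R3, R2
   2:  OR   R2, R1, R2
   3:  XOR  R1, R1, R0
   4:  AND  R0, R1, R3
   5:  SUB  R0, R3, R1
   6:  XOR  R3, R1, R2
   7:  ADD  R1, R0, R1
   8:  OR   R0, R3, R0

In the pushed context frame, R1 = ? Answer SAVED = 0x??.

SAVED = 0xbe

after  0: R0=0x67 R1=0x82 R2=0x9a R3=0xa2  N=1 Z=0
after  1: R0=0x3c R1=0x82 R2=0x9a R3=0xa2  N=0 Z=0
after  2: R0=0x3c R1=0x82 R2=0x9a R3=0xa2  N=1 Z=0
after  3: R0=0x3c R1=0xbe R2=0x9a R3=0xa2  N=1 Z=0
after  4: R0=0xa2 R1=0xbe R2=0x9a R3=0xa2  N=1 Z=0
-- IRQ taken; context saved, return-PC = 5 --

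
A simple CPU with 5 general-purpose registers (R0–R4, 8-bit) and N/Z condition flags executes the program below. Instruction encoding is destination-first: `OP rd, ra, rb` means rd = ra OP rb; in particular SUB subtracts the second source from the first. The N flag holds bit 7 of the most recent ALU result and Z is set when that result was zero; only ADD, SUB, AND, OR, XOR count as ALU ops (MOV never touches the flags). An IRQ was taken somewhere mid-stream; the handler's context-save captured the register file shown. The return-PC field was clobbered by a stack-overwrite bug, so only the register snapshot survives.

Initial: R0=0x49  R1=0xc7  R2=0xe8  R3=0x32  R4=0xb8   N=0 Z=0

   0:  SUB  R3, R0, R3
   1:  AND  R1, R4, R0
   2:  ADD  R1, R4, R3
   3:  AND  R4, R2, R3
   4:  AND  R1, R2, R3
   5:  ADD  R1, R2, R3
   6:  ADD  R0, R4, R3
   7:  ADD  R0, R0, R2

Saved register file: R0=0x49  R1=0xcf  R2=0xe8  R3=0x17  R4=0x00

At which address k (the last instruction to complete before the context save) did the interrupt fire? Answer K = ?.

K = 3

after  0: R0=0x49 R1=0xc7 R2=0xe8 R3=0x17 R4=0xb8  N=0 Z=0
after  1: R0=0x49 R1=0x08 R2=0xe8 R3=0x17 R4=0xb8  N=0 Z=0
after  2: R0=0x49 R1=0xcf R2=0xe8 R3=0x17 R4=0xb8  N=1 Z=0
after  3: R0=0x49 R1=0xcf R2=0xe8 R3=0x17 R4=0x00  N=0 Z=1
-- IRQ taken; context saved, return-PC = 4 --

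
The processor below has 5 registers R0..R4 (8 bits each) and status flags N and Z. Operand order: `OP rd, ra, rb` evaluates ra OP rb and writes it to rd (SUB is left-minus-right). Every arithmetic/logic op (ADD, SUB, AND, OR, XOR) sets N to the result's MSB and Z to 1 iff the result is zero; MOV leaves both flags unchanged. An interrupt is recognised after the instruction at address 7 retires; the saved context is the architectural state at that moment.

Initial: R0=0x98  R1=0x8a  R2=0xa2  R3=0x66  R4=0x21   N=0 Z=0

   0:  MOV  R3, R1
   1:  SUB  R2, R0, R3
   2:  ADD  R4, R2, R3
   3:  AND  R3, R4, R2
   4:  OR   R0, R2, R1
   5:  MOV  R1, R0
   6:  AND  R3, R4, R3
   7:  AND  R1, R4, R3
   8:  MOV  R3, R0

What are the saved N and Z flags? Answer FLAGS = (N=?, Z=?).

after  0: R0=0x98 R1=0x8a R2=0xa2 R3=0x8a R4=0x21  N=0 Z=0
after  1: R0=0x98 R1=0x8a R2=0x0e R3=0x8a R4=0x21  N=0 Z=0
after  2: R0=0x98 R1=0x8a R2=0x0e R3=0x8a R4=0x98  N=1 Z=0
after  3: R0=0x98 R1=0x8a R2=0x0e R3=0x08 R4=0x98  N=0 Z=0
after  4: R0=0x8e R1=0x8a R2=0x0e R3=0x08 R4=0x98  N=1 Z=0
after  5: R0=0x8e R1=0x8e R2=0x0e R3=0x08 R4=0x98  N=1 Z=0
after  6: R0=0x8e R1=0x8e R2=0x0e R3=0x08 R4=0x98  N=0 Z=0
after  7: R0=0x8e R1=0x08 R2=0x0e R3=0x08 R4=0x98  N=0 Z=0
-- IRQ taken; context saved, return-PC = 8 --

FLAGS = (N=0, Z=0)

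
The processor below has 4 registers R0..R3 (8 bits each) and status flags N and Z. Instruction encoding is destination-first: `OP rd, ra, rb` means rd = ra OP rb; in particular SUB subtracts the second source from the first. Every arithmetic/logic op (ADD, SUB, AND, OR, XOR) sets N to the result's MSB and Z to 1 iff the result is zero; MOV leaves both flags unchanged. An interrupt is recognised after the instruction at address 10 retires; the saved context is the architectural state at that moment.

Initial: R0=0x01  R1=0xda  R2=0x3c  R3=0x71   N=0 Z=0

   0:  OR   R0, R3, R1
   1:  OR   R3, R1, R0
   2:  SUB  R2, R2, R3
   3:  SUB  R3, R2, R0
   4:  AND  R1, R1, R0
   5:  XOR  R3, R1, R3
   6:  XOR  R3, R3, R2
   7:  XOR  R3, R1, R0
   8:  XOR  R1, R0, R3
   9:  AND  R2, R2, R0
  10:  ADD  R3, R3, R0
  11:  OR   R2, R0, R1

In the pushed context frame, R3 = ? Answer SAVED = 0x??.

after  0: R0=0xfb R1=0xda R2=0x3c R3=0x71  N=1 Z=0
after  1: R0=0xfb R1=0xda R2=0x3c R3=0xfb  N=1 Z=0
after  2: R0=0xfb R1=0xda R2=0x41 R3=0xfb  N=0 Z=0
after  3: R0=0xfb R1=0xda R2=0x41 R3=0x46  N=0 Z=0
after  4: R0=0xfb R1=0xda R2=0x41 R3=0x46  N=1 Z=0
after  5: R0=0xfb R1=0xda R2=0x41 R3=0x9c  N=1 Z=0
after  6: R0=0xfb R1=0xda R2=0x41 R3=0xdd  N=1 Z=0
after  7: R0=0xfb R1=0xda R2=0x41 R3=0x21  N=0 Z=0
after  8: R0=0xfb R1=0xda R2=0x41 R3=0x21  N=1 Z=0
after  9: R0=0xfb R1=0xda R2=0x41 R3=0x21  N=0 Z=0
after 10: R0=0xfb R1=0xda R2=0x41 R3=0x1c  N=0 Z=0
-- IRQ taken; context saved, return-PC = 11 --

SAVED = 0x1c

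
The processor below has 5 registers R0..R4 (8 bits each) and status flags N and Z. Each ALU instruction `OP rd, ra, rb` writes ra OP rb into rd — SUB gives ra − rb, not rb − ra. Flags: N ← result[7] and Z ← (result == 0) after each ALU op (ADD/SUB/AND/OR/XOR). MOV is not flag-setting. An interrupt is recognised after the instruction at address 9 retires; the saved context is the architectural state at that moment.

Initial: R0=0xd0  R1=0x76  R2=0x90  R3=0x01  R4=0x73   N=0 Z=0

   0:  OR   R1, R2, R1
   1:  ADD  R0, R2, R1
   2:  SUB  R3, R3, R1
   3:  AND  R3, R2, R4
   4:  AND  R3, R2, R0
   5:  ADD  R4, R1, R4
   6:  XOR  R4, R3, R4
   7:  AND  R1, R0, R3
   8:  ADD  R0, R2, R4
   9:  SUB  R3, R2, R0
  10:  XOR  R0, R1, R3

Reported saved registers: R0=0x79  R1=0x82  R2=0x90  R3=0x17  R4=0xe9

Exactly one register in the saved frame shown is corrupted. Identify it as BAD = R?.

after  0: R0=0xd0 R1=0xf6 R2=0x90 R3=0x01 R4=0x73  N=1 Z=0
after  1: R0=0x86 R1=0xf6 R2=0x90 R3=0x01 R4=0x73  N=1 Z=0
after  2: R0=0x86 R1=0xf6 R2=0x90 R3=0x0b R4=0x73  N=0 Z=0
after  3: R0=0x86 R1=0xf6 R2=0x90 R3=0x10 R4=0x73  N=0 Z=0
after  4: R0=0x86 R1=0xf6 R2=0x90 R3=0x80 R4=0x73  N=1 Z=0
after  5: R0=0x86 R1=0xf6 R2=0x90 R3=0x80 R4=0x69  N=0 Z=0
after  6: R0=0x86 R1=0xf6 R2=0x90 R3=0x80 R4=0xe9  N=1 Z=0
after  7: R0=0x86 R1=0x80 R2=0x90 R3=0x80 R4=0xe9  N=1 Z=0
after  8: R0=0x79 R1=0x80 R2=0x90 R3=0x80 R4=0xe9  N=0 Z=0
after  9: R0=0x79 R1=0x80 R2=0x90 R3=0x17 R4=0xe9  N=0 Z=0
-- IRQ taken; context saved, return-PC = 10 --
mismatch: R1: reported 0x82 vs actual 0x80

BAD = R1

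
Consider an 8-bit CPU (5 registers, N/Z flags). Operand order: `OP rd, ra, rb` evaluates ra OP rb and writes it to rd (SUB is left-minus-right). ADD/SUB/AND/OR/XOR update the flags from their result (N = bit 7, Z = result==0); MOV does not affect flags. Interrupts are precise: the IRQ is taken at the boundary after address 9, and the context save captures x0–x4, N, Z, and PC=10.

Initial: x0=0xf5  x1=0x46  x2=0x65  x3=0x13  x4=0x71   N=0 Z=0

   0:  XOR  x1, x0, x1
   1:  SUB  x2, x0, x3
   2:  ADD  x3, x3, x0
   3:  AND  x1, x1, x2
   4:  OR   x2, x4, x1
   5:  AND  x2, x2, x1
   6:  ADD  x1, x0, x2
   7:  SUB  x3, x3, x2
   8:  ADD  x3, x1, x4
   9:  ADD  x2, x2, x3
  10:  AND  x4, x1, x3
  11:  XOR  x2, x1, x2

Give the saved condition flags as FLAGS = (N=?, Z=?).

after  0: x0=0xf5 x1=0xb3 x2=0x65 x3=0x13 x4=0x71  N=1 Z=0
after  1: x0=0xf5 x1=0xb3 x2=0xe2 x3=0x13 x4=0x71  N=1 Z=0
after  2: x0=0xf5 x1=0xb3 x2=0xe2 x3=0x08 x4=0x71  N=0 Z=0
after  3: x0=0xf5 x1=0xa2 x2=0xe2 x3=0x08 x4=0x71  N=1 Z=0
after  4: x0=0xf5 x1=0xa2 x2=0xf3 x3=0x08 x4=0x71  N=1 Z=0
after  5: x0=0xf5 x1=0xa2 x2=0xa2 x3=0x08 x4=0x71  N=1 Z=0
after  6: x0=0xf5 x1=0x97 x2=0xa2 x3=0x08 x4=0x71  N=1 Z=0
after  7: x0=0xf5 x1=0x97 x2=0xa2 x3=0x66 x4=0x71  N=0 Z=0
after  8: x0=0xf5 x1=0x97 x2=0xa2 x3=0x08 x4=0x71  N=0 Z=0
after  9: x0=0xf5 x1=0x97 x2=0xaa x3=0x08 x4=0x71  N=1 Z=0
-- IRQ taken; context saved, return-PC = 10 --

FLAGS = (N=1, Z=0)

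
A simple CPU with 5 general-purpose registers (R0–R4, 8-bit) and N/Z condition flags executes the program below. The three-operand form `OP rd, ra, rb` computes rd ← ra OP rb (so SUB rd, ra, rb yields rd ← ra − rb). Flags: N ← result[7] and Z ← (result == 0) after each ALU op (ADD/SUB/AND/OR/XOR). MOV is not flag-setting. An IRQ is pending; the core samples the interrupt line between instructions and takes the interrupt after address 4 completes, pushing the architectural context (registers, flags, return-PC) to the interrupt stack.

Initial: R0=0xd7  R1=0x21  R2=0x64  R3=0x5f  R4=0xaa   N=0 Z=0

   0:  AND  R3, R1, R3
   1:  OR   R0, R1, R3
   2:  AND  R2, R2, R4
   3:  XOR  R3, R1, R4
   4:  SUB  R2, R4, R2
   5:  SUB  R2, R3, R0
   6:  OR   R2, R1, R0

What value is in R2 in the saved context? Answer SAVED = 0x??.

SAVED = 0x8a

after  0: R0=0xd7 R1=0x21 R2=0x64 R3=0x01 R4=0xaa  N=0 Z=0
after  1: R0=0x21 R1=0x21 R2=0x64 R3=0x01 R4=0xaa  N=0 Z=0
after  2: R0=0x21 R1=0x21 R2=0x20 R3=0x01 R4=0xaa  N=0 Z=0
after  3: R0=0x21 R1=0x21 R2=0x20 R3=0x8b R4=0xaa  N=1 Z=0
after  4: R0=0x21 R1=0x21 R2=0x8a R3=0x8b R4=0xaa  N=1 Z=0
-- IRQ taken; context saved, return-PC = 5 --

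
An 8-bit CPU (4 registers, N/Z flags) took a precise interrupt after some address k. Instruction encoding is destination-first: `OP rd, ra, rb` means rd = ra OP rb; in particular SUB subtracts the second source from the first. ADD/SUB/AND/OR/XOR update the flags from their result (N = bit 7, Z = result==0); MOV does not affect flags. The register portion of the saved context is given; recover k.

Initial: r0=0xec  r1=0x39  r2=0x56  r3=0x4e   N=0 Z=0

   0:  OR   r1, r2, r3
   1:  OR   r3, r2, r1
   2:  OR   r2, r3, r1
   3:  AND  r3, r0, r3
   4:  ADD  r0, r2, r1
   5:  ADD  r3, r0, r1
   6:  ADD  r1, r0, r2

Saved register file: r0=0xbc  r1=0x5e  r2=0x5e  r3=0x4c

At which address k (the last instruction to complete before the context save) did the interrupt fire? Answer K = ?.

after  0: r0=0xec r1=0x5e r2=0x56 r3=0x4e  N=0 Z=0
after  1: r0=0xec r1=0x5e r2=0x56 r3=0x5e  N=0 Z=0
after  2: r0=0xec r1=0x5e r2=0x5e r3=0x5e  N=0 Z=0
after  3: r0=0xec r1=0x5e r2=0x5e r3=0x4c  N=0 Z=0
after  4: r0=0xbc r1=0x5e r2=0x5e r3=0x4c  N=1 Z=0
-- IRQ taken; context saved, return-PC = 5 --

K = 4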